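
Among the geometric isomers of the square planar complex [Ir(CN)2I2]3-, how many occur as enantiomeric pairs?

0

A square has two trans pairs of vertices; adjacent vertices are cis.
Systematic placement gives 2 geometric isomers: CN cis; CN trans.
Each arrangement has an internal mirror plane or centre of symmetry, so none is chiral.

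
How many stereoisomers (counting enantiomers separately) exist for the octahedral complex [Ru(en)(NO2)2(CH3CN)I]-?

An octahedron has six vertices in three trans pairs; every non-trans pair is cis.
Each en is bidentate and must span two cis positions.
Working through the distinct placements yields 4 geometric isomers: NO2 cis (3 arrangements, 2 chiral); NO2 trans.
Of these, 2 lack any improper symmetry element and so occur as enantiomeric pairs, giving 4 + 2 = 6 stereoisomers in total.

6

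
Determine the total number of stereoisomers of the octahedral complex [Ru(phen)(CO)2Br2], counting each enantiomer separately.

In an octahedral complex each vertex has one trans partner and four cis neighbours.
Each phen is bidentate and must span two cis positions.
Systematic placement gives 3 geometric isomers: CO cis, Br trans; CO cis, Br cis (chiral); CO trans, Br cis.
One of these lacks any improper symmetry element and so occurs as an enantiomeric pair, giving 3 + 1 = 4 stereoisomers in total.

4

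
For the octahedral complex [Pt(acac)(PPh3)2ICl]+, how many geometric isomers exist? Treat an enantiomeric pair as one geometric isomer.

Each acac is bidentate and must span two cis positions.
The distinct arrangements are (4 in all): PPh3 cis (3 arrangements, 2 chiral); PPh3 trans.

4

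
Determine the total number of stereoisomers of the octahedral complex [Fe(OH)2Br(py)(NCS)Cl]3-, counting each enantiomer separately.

Placing the ligands in turn and identifying arrangements related by rotation or reflection leaves 9 distinct geometric isomers.
Of these, 6 lack any improper symmetry element and so occur as enantiomeric pairs, giving 9 + 6 = 15 stereoisomers in total.

15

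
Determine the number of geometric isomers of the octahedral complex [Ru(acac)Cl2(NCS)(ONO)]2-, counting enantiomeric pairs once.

4

The six octahedral sites form three mutually perpendicular trans pairs.
Each acac is bidentate and must span two cis positions.
The distinct arrangements are (4 in all): Cl trans; Cl cis (3 arrangements, 2 chiral).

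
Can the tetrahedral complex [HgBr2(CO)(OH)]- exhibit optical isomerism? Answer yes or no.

In a tetrahedral complex all four positions are equivalent and every pair of ligands is adjacent — there is no cis/trans distinction.
Only one geometric arrangement is possible.

no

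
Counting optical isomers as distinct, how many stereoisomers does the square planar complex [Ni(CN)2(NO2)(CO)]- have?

In a square planar complex each vertex has one trans partner and two cis neighbours.
There are 2 geometric isomers: CN cis; CN trans.
Each arrangement has an internal mirror plane or centre of symmetry, so none is chiral.

2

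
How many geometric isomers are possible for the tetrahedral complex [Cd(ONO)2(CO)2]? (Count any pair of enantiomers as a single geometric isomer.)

1

In a tetrahedral complex all four positions are equivalent and every pair of ligands is adjacent — there is no cis/trans distinction.
Only one geometric arrangement is possible.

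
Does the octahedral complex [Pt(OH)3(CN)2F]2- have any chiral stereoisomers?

no

Systematic placement gives 3 geometric isomers: OH mer, CN trans; OH mer, CN cis; OH fac, CN cis.
Each arrangement has an internal mirror plane or centre of symmetry, so none is chiral.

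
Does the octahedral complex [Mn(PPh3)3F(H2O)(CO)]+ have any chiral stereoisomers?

yes

An octahedron has six vertices in three trans pairs; every non-trans pair is cis.
There are 4 geometric isomers: PPh3 mer (3 arrangements); PPh3 fac (chiral).
One of these lacks any improper symmetry element and so occurs as an enantiomeric pair, giving 4 + 1 = 5 stereoisomers in total.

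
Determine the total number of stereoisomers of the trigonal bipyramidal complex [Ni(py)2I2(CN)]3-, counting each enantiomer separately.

6

Placing the ligands in turn and identifying arrangements related by rotation or reflection leaves 5 distinct geometric isomers.
One of these lacks any improper symmetry element and so occurs as an enantiomeric pair, giving 5 + 1 = 6 stereoisomers in total.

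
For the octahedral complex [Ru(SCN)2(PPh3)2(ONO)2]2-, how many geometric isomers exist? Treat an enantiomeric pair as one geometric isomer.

5

The six octahedral sites form three mutually perpendicular trans pairs.
Systematic placement gives 5 geometric isomers: SCN trans, PPh3 trans, ONO trans; SCN cis, PPh3 cis, ONO trans; SCN trans, PPh3 cis, ONO cis; SCN cis, PPh3 cis, ONO cis (chiral); SCN cis, PPh3 trans, ONO cis.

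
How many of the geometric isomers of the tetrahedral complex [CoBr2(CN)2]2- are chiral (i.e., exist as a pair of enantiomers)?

All four vertices of a tetrahedron are equivalent and mutually adjacent, so cis/trans isomerism cannot arise.
Only one geometric arrangement is possible.

0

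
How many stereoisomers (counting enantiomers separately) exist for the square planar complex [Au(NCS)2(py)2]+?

In a square planar complex each vertex has one trans partner and two cis neighbours.
Systematic placement gives 2 geometric isomers: NCS cis; NCS trans.
Each arrangement has an internal mirror plane or centre of symmetry, so none is chiral.

2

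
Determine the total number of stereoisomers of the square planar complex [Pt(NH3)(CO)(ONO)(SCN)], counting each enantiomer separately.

3

In a square planar complex each vertex has one trans partner and two cis neighbours.
Working through the distinct placements yields 3 geometric isomers: (CO/ONO trans, NH3/SCN trans); (CO/SCN trans, NH3/ONO trans); (CO/NH3 trans, ONO/SCN trans).
Each arrangement has an internal mirror plane or centre of symmetry, so none is chiral.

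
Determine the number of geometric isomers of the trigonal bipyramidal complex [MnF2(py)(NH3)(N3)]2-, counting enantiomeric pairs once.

7

In a trigonal bipyramid the two axial positions differ from the three equatorial ones.
Placing the ligands in turn and identifying arrangements related by rotation or reflection leaves 7 distinct geometric isomers.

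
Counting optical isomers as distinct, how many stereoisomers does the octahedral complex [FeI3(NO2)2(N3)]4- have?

In an octahedral complex each vertex has one trans partner and four cis neighbours.
Working through the distinct placements yields 3 geometric isomers: I mer, NO2 trans; I mer, NO2 cis; I fac, NO2 cis.
Each arrangement has an internal mirror plane or centre of symmetry, so none is chiral.

3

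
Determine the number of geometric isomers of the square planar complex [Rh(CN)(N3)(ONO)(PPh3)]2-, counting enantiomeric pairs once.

Working through the distinct placements yields 3 geometric isomers: (CN/ONO trans, N3/PPh3 trans); (CN/PPh3 trans, N3/ONO trans); (CN/N3 trans, ONO/PPh3 trans).

3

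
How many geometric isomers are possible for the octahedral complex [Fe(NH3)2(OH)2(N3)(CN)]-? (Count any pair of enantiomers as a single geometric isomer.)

6

An octahedron has six vertices in three trans pairs; every non-trans pair is cis.
There are 6 geometric isomers: NH3 trans, OH trans; NH3 cis, OH cis (3 arrangements, 2 chiral); NH3 cis, OH trans; NH3 trans, OH cis.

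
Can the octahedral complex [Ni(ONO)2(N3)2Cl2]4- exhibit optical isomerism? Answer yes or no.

yes

In an octahedral complex each vertex has one trans partner and four cis neighbours.
Working through the distinct placements yields 5 geometric isomers: ONO trans, N3 trans, Cl trans; ONO cis, N3 cis, Cl trans; ONO trans, N3 cis, Cl cis; ONO cis, N3 cis, Cl cis (chiral); ONO cis, N3 trans, Cl cis.
One of these lacks any improper symmetry element and so occurs as an enantiomeric pair, giving 5 + 1 = 6 stereoisomers in total.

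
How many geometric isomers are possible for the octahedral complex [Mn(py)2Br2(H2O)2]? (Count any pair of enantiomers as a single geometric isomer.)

5

Systematic placement gives 5 geometric isomers: py trans, Br trans, H2O trans; py cis, Br trans, H2O cis; py trans, Br cis, H2O cis; py cis, Br cis, H2O cis (chiral); py cis, Br cis, H2O trans.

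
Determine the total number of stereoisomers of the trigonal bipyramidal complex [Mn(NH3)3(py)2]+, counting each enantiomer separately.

A trigonal bipyramid has two axial and three equatorial sites, which are chemically inequivalent.
Systematic placement gives 3 geometric isomers: py both equatorial; py one axial, one equatorial; py both axial.
Each arrangement has an internal mirror plane or centre of symmetry, so none is chiral.

3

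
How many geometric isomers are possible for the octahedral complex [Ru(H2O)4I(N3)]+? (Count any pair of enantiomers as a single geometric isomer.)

An octahedron has six vertices in three trans pairs; every non-trans pair is cis.
There are 2 geometric isomers: I and N3 mutually trans; I and N3 mutually cis.

2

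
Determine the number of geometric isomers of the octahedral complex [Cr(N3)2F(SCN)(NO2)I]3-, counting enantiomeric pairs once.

The six octahedral sites form three mutually perpendicular trans pairs.
Placing the ligands in turn and identifying arrangements related by rotation or reflection leaves 9 distinct geometric isomers.

9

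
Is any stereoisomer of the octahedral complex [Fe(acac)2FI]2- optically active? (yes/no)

yes

An octahedron has six vertices in three trans pairs; every non-trans pair is cis.
Each acac is bidentate and must span two cis positions.
Working through the distinct placements yields 2 geometric isomers: F and I mutually trans; F and I mutually cis (chiral).
One of these lacks any improper symmetry element and so occurs as an enantiomeric pair, giving 2 + 1 = 3 stereoisomers in total.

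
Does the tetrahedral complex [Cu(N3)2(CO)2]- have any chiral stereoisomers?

Only one geometric arrangement is possible.

no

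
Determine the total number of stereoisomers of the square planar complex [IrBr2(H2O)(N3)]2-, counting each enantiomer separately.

2

In a square planar complex each vertex has one trans partner and two cis neighbours.
There are 2 geometric isomers: Br cis; Br trans.
Each arrangement has an internal mirror plane or centre of symmetry, so none is chiral.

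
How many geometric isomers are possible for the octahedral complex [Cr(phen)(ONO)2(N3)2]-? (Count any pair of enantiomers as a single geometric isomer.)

3

In an octahedral complex each vertex has one trans partner and four cis neighbours.
Each phen is bidentate and must span two cis positions.
There are 3 geometric isomers: ONO cis, N3 trans; ONO cis, N3 cis (chiral); ONO trans, N3 cis.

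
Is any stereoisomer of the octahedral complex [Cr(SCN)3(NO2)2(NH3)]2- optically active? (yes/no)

Systematic placement gives 3 geometric isomers: SCN mer, NO2 cis; SCN mer, NO2 trans; SCN fac, NO2 cis.
Each arrangement has an internal mirror plane or centre of symmetry, so none is chiral.

no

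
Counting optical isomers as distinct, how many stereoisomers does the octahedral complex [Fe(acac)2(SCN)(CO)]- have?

The six octahedral sites form three mutually perpendicular trans pairs.
Each acac is bidentate and must span two cis positions.
Working through the distinct placements yields 2 geometric isomers: SCN and CO mutually trans; SCN and CO mutually cis (chiral).
One of these lacks any improper symmetry element and so occurs as an enantiomeric pair, giving 2 + 1 = 3 stereoisomers in total.

3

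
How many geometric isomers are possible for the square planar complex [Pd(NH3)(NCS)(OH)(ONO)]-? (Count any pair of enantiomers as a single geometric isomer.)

3

In a square planar complex each vertex has one trans partner and two cis neighbours.
There are 3 geometric isomers: (NCS/OH trans, NH3/ONO trans); (NCS/ONO trans, NH3/OH trans); (NCS/NH3 trans, OH/ONO trans).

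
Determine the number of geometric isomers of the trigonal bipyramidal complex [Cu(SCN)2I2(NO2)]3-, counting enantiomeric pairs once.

Exhaustive case analysis gives 5 geometric isomers.

5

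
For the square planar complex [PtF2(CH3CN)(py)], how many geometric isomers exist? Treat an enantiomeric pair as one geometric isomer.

Systematic placement gives 2 geometric isomers: F cis; F trans.

2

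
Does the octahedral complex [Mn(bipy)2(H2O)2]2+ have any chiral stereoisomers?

yes

An octahedron has six vertices in three trans pairs; every non-trans pair is cis.
Each bipy is bidentate and must span two cis positions.
Systematic placement gives 2 geometric isomers: H2O trans; H2O cis (chiral).
One of these lacks any improper symmetry element and so occurs as an enantiomeric pair, giving 2 + 1 = 3 stereoisomers in total.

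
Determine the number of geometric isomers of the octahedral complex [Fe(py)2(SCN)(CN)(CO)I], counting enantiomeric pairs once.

9

Exhaustive case analysis gives 9 geometric isomers.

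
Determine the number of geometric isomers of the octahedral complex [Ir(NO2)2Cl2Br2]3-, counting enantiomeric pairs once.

The six octahedral sites form three mutually perpendicular trans pairs.
Systematic placement gives 5 geometric isomers: NO2 trans, Cl trans, Br trans; NO2 cis, Cl cis, Br trans; NO2 trans, Cl cis, Br cis; NO2 cis, Cl cis, Br cis (chiral); NO2 cis, Cl trans, Br cis.

5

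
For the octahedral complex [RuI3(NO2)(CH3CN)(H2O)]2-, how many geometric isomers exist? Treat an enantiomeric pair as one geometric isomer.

4

An octahedron has six vertices in three trans pairs; every non-trans pair is cis.
Working through the distinct placements yields 4 geometric isomers: I mer (3 arrangements); I fac (chiral).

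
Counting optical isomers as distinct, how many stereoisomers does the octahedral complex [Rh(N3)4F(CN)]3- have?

In an octahedral complex each vertex has one trans partner and four cis neighbours.
There are 2 geometric isomers: F and CN mutually trans; F and CN mutually cis.
Each arrangement has an internal mirror plane or centre of symmetry, so none is chiral.

2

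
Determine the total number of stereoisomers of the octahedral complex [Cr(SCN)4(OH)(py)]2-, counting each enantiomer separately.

2

An octahedron has six vertices in three trans pairs; every non-trans pair is cis.
The distinct arrangements are (2 in all): OH and py mutually cis; OH and py mutually trans.
Each arrangement has an internal mirror plane or centre of symmetry, so none is chiral.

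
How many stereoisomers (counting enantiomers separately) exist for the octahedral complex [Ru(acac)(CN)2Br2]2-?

4

An octahedron has six vertices in three trans pairs; every non-trans pair is cis.
Each acac is bidentate and must span two cis positions.
The distinct arrangements are (3 in all): CN cis, Br trans; CN cis, Br cis (chiral); CN trans, Br cis.
One of these lacks any improper symmetry element and so occurs as an enantiomeric pair, giving 3 + 1 = 4 stereoisomers in total.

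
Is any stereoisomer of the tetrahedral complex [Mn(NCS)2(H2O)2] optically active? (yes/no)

no

Only one geometric arrangement is possible.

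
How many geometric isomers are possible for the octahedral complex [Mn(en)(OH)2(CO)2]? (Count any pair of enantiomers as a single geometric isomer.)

The six octahedral sites form three mutually perpendicular trans pairs.
Each en is bidentate and must span two cis positions.
There are 3 geometric isomers: OH cis, CO trans; OH cis, CO cis (chiral); OH trans, CO cis.

3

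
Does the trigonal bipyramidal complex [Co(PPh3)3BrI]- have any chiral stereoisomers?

A trigonal bipyramid has two axial and three equatorial sites, which are chemically inequivalent.
The distinct arrangements are (4 in all): Br axial, I axial; Br axial, I equatorial; Br equatorial, I axial; Br equatorial, I equatorial.
Each arrangement has an internal mirror plane or centre of symmetry, so none is chiral.

no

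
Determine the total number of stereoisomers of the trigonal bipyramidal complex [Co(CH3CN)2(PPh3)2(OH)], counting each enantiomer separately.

In a trigonal bipyramid the two axial positions differ from the three equatorial ones.
Systematic enumeration (placing each ligand type in turn and discarding arrangements equivalent by rotation or reflection) gives 5 geometric isomers.
One of these lacks any improper symmetry element and so occurs as an enantiomeric pair, giving 5 + 1 = 6 stereoisomers in total.

6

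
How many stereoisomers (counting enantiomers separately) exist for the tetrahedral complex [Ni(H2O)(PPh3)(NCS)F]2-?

In a tetrahedral complex all four positions are equivalent and every pair of ligands is adjacent — there is no cis/trans distinction.
Only one geometric arrangement is possible; it has no improper symmetry element, so it exists as a pair of enantiomers (2 stereoisomers).

2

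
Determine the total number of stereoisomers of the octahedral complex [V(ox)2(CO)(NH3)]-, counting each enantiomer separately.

Each ox is bidentate and must span two cis positions.
The distinct arrangements are (2 in all): CO and NH3 mutually trans; CO and NH3 mutually cis (chiral).
One of these lacks any improper symmetry element and so occurs as an enantiomeric pair, giving 2 + 1 = 3 stereoisomers in total.

3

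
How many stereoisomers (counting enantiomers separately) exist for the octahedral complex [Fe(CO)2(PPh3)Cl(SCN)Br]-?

15

An octahedron has six vertices in three trans pairs; every non-trans pair is cis.
Exhaustive case analysis gives 9 geometric isomers.
Of these, 6 lack any improper symmetry element and so occur as enantiomeric pairs, giving 9 + 6 = 15 stereoisomers in total.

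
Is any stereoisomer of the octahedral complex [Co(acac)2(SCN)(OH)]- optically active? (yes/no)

An octahedron has six vertices in three trans pairs; every non-trans pair is cis.
Each acac is bidentate and must span two cis positions.
There are 2 geometric isomers: SCN and OH mutually trans; SCN and OH mutually cis (chiral).
One of these lacks any improper symmetry element and so occurs as an enantiomeric pair, giving 2 + 1 = 3 stereoisomers in total.

yes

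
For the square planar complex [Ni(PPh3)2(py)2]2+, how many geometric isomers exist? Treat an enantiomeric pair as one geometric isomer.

2

A square has two trans pairs of vertices; adjacent vertices are cis.
The distinct arrangements are (2 in all): PPh3 cis; PPh3 trans.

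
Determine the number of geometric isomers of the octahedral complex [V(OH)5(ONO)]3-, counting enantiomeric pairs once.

In an octahedral complex each vertex has one trans partner and four cis neighbours.
Only one geometric arrangement is possible.

1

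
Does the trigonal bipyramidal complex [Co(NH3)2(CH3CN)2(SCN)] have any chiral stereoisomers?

yes

In a trigonal bipyramid the two axial positions differ from the three equatorial ones.
Systematic enumeration (placing each ligand type in turn and discarding arrangements equivalent by rotation or reflection) gives 5 geometric isomers.
One of these lacks any improper symmetry element and so occurs as an enantiomeric pair, giving 5 + 1 = 6 stereoisomers in total.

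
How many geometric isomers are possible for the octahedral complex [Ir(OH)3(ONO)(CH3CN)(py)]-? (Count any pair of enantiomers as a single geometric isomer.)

4

The six octahedral sites form three mutually perpendicular trans pairs.
The distinct arrangements are (4 in all): OH mer (3 arrangements); OH fac (chiral).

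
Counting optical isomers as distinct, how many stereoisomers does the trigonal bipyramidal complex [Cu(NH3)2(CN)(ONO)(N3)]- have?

10

In a trigonal bipyramid the two axial positions differ from the three equatorial ones.
Systematic enumeration (placing each ligand type in turn and discarding arrangements equivalent by rotation or reflection) gives 7 geometric isomers.
Of these, 3 lack any improper symmetry element and so occur as enantiomeric pairs, giving 7 + 3 = 10 stereoisomers in total.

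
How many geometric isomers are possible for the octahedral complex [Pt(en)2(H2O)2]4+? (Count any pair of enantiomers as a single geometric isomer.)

2

In an octahedral complex each vertex has one trans partner and four cis neighbours.
Each en is bidentate and must span two cis positions.
There are 2 geometric isomers: H2O trans; H2O cis (chiral).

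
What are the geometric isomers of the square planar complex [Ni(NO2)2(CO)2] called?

Systematic placement gives 2 geometric isomers: NO2 cis; NO2 trans.

cis and trans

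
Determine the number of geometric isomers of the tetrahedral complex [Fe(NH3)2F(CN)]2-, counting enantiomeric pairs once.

All four vertices of a tetrahedron are equivalent and mutually adjacent, so cis/trans isomerism cannot arise.
Only one geometric arrangement is possible.

1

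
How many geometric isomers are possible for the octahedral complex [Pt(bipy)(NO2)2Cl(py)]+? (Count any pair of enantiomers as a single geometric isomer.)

4

Each bipy is bidentate and must span two cis positions.
The distinct arrangements are (4 in all): NO2 cis (3 arrangements, 2 chiral); NO2 trans.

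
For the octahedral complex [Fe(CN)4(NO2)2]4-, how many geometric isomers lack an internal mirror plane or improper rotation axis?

0

The six octahedral sites form three mutually perpendicular trans pairs.
Systematic placement gives 2 geometric isomers: NO2 trans; NO2 cis.
Each arrangement has an internal mirror plane or centre of symmetry, so none is chiral.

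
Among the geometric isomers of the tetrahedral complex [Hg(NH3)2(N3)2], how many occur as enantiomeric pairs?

In a tetrahedral complex all four positions are equivalent and every pair of ligands is adjacent — there is no cis/trans distinction.
Only one geometric arrangement is possible.

0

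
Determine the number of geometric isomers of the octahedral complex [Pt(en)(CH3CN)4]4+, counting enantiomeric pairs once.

1

An octahedron has six vertices in three trans pairs; every non-trans pair is cis.
Each en is bidentate and must span two cis positions.
Only one geometric arrangement is possible.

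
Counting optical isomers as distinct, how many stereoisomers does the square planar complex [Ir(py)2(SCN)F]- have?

2

A square has two trans pairs of vertices; adjacent vertices are cis.
Systematic placement gives 2 geometric isomers: py cis; py trans.
Each arrangement has an internal mirror plane or centre of symmetry, so none is chiral.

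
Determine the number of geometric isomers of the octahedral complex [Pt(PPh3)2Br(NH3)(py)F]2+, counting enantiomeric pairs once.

9

An octahedron has six vertices in three trans pairs; every non-trans pair is cis.
Systematic enumeration (placing each ligand type in turn and discarding arrangements equivalent by rotation or reflection) gives 9 geometric isomers.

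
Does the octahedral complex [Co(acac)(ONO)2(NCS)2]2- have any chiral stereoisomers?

yes

The six octahedral sites form three mutually perpendicular trans pairs.
Each acac is bidentate and must span two cis positions.
The distinct arrangements are (3 in all): ONO cis, NCS trans; ONO cis, NCS cis (chiral); ONO trans, NCS cis.
One of these lacks any improper symmetry element and so occurs as an enantiomeric pair, giving 3 + 1 = 4 stereoisomers in total.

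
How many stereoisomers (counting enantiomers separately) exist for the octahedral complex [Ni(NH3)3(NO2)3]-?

In an octahedral complex each vertex has one trans partner and four cis neighbours.
Working through the distinct placements yields 2 geometric isomers: NH3 mer; NH3 fac.
Each arrangement has an internal mirror plane or centre of symmetry, so none is chiral.

2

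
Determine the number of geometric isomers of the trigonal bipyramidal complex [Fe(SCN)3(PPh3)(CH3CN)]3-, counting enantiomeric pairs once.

The distinct arrangements are (4 in all): PPh3 axial, CH3CN axial; PPh3 equatorial, CH3CN axial; PPh3 axial, CH3CN equatorial; PPh3 equatorial, CH3CN equatorial.

4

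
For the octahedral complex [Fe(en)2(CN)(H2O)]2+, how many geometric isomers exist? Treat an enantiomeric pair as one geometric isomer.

2

Each en is bidentate and must span two cis positions.
Systematic placement gives 2 geometric isomers: CN and H2O mutually trans; CN and H2O mutually cis (chiral).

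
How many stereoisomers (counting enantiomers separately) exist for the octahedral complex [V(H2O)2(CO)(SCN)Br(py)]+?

In an octahedral complex each vertex has one trans partner and four cis neighbours.
Exhaustive case analysis gives 9 geometric isomers.
Of these, 6 lack any improper symmetry element and so occur as enantiomeric pairs, giving 9 + 6 = 15 stereoisomers in total.

15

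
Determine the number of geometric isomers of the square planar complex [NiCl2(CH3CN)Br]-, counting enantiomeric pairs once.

2

In a square planar complex each vertex has one trans partner and two cis neighbours.
There are 2 geometric isomers: Cl cis; Cl trans.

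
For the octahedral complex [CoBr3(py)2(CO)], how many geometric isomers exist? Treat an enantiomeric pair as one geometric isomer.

3

An octahedron has six vertices in three trans pairs; every non-trans pair is cis.
Working through the distinct placements yields 3 geometric isomers: Br mer, py trans; Br mer, py cis; Br fac, py cis.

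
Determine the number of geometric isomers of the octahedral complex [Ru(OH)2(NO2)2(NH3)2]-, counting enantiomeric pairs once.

5

Working through the distinct placements yields 5 geometric isomers: OH trans, NO2 trans, NH3 trans; OH cis, NO2 cis, NH3 trans; OH trans, NO2 cis, NH3 cis; OH cis, NO2 cis, NH3 cis (chiral); OH cis, NO2 trans, NH3 cis.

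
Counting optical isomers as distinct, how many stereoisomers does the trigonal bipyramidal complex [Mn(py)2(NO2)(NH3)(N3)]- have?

Placing the ligands in turn and identifying arrangements related by rotation or reflection leaves 7 distinct geometric isomers.
Of these, 3 lack any improper symmetry element and so occur as enantiomeric pairs, giving 7 + 3 = 10 stereoisomers in total.

10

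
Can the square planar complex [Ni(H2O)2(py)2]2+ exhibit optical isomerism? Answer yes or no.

In a square planar complex each vertex has one trans partner and two cis neighbours.
Working through the distinct placements yields 2 geometric isomers: H2O cis; H2O trans.
Each arrangement has an internal mirror plane or centre of symmetry, so none is chiral.

no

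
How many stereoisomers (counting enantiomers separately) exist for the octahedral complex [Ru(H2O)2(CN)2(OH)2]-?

The six octahedral sites form three mutually perpendicular trans pairs.
Working through the distinct placements yields 5 geometric isomers: H2O trans, CN trans, OH trans; H2O cis, CN trans, OH cis; H2O cis, CN cis, OH trans; H2O cis, CN cis, OH cis (chiral); H2O trans, CN cis, OH cis.
One of these lacks any improper symmetry element and so occurs as an enantiomeric pair, giving 5 + 1 = 6 stereoisomers in total.

6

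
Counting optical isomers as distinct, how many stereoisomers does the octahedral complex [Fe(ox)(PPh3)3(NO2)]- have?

2

In an octahedral complex each vertex has one trans partner and four cis neighbours.
Each ox is bidentate and must span two cis positions.
Systematic placement gives 2 geometric isomers: PPh3 fac; PPh3 mer.
Each arrangement has an internal mirror plane or centre of symmetry, so none is chiral.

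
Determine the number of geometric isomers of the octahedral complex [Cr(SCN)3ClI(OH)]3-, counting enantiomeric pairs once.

An octahedron has six vertices in three trans pairs; every non-trans pair is cis.
There are 4 geometric isomers: SCN mer (3 arrangements); SCN fac (chiral).

4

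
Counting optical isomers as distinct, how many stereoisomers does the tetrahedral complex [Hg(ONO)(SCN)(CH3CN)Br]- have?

2

In a tetrahedral complex all four positions are equivalent and every pair of ligands is adjacent — there is no cis/trans distinction.
Only one geometric arrangement is possible; it has no improper symmetry element, so it exists as a pair of enantiomers (2 stereoisomers).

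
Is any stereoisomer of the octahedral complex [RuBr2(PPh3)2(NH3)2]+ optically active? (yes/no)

The six octahedral sites form three mutually perpendicular trans pairs.
Systematic placement gives 5 geometric isomers: Br trans, PPh3 trans, NH3 trans; Br trans, PPh3 cis, NH3 cis; Br cis, PPh3 trans, NH3 cis; Br cis, PPh3 cis, NH3 cis (chiral); Br cis, PPh3 cis, NH3 trans.
One of these lacks any improper symmetry element and so occurs as an enantiomeric pair, giving 5 + 1 = 6 stereoisomers in total.

yes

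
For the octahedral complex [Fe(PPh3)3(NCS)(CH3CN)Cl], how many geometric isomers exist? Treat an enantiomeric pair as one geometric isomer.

4

The six octahedral sites form three mutually perpendicular trans pairs.
Systematic placement gives 4 geometric isomers: PPh3 mer (3 arrangements); PPh3 fac (chiral).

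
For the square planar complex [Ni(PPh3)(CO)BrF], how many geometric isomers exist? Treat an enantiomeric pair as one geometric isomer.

In a square planar complex each vertex has one trans partner and two cis neighbours.
The distinct arrangements are (3 in all): (Br/F trans, CO/PPh3 trans); (Br/PPh3 trans, CO/F trans); (Br/CO trans, F/PPh3 trans).

3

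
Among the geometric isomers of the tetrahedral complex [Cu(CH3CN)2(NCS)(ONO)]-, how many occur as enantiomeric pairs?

0

All four vertices of a tetrahedron are equivalent and mutually adjacent, so cis/trans isomerism cannot arise.
Only one geometric arrangement is possible.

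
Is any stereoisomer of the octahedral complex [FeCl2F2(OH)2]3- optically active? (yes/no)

yes

The six octahedral sites form three mutually perpendicular trans pairs.
The distinct arrangements are (5 in all): Cl trans, F trans, OH trans; Cl trans, F cis, OH cis; Cl cis, F cis, OH trans; Cl cis, F cis, OH cis (chiral); Cl cis, F trans, OH cis.
One of these lacks any improper symmetry element and so occurs as an enantiomeric pair, giving 5 + 1 = 6 stereoisomers in total.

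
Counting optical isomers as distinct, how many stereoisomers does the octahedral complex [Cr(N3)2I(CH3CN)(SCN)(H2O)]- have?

In an octahedral complex each vertex has one trans partner and four cis neighbours.
Placing the ligands in turn and identifying arrangements related by rotation or reflection leaves 9 distinct geometric isomers.
Of these, 6 lack any improper symmetry element and so occur as enantiomeric pairs, giving 9 + 6 = 15 stereoisomers in total.

15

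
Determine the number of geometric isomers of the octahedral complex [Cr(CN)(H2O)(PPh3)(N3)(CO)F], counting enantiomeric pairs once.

15

An octahedron has six vertices in three trans pairs; every non-trans pair is cis.
Exhaustive case analysis gives 15 geometric isomers.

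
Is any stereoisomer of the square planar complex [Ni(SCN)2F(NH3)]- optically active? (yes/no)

no

A square has two trans pairs of vertices; adjacent vertices are cis.
Systematic placement gives 2 geometric isomers: SCN cis; SCN trans.
Each arrangement has an internal mirror plane or centre of symmetry, so none is chiral.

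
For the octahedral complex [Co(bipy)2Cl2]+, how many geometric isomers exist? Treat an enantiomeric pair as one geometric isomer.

2

Each bipy is bidentate and must span two cis positions.
The distinct arrangements are (2 in all): Cl trans; Cl cis (chiral).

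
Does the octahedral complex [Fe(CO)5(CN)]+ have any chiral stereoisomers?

no

In an octahedral complex each vertex has one trans partner and four cis neighbours.
Only one geometric arrangement is possible.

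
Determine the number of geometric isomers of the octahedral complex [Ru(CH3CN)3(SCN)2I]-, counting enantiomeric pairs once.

An octahedron has six vertices in three trans pairs; every non-trans pair is cis.
There are 3 geometric isomers: CH3CN mer, SCN trans; CH3CN mer, SCN cis; CH3CN fac, SCN cis.

3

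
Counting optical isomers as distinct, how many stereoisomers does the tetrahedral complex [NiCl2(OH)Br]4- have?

1

In a tetrahedral complex all four positions are equivalent and every pair of ligands is adjacent — there is no cis/trans distinction.
Only one geometric arrangement is possible.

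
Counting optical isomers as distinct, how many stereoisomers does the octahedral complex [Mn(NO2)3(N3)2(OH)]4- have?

The six octahedral sites form three mutually perpendicular trans pairs.
There are 3 geometric isomers: NO2 mer, N3 trans; NO2 fac, N3 cis; NO2 mer, N3 cis.
Each arrangement has an internal mirror plane or centre of symmetry, so none is chiral.

3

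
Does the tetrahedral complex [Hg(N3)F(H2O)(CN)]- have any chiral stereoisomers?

In a tetrahedral complex all four positions are equivalent and every pair of ligands is adjacent — there is no cis/trans distinction.
Only one geometric arrangement is possible; it has no improper symmetry element, so it exists as a pair of enantiomers (2 stereoisomers).

yes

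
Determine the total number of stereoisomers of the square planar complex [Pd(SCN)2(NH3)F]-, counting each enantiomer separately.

2

A square has two trans pairs of vertices; adjacent vertices are cis.
The distinct arrangements are (2 in all): SCN cis; SCN trans.
Each arrangement has an internal mirror plane or centre of symmetry, so none is chiral.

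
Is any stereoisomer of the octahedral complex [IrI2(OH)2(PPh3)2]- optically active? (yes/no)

yes

There are 5 geometric isomers: I trans, OH trans, PPh3 trans; I trans, OH cis, PPh3 cis; I cis, OH cis, PPh3 trans; I cis, OH cis, PPh3 cis (chiral); I cis, OH trans, PPh3 cis.
One of these lacks any improper symmetry element and so occurs as an enantiomeric pair, giving 5 + 1 = 6 stereoisomers in total.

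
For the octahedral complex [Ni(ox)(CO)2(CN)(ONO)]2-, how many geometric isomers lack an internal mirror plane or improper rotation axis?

The six octahedral sites form three mutually perpendicular trans pairs.
Each ox is bidentate and must span two cis positions.
The distinct arrangements are (4 in all): CO cis (3 arrangements, 2 chiral); CO trans.
Of these, 2 lack any improper symmetry element and so occur as enantiomeric pairs, giving 4 + 2 = 6 stereoisomers in total.

2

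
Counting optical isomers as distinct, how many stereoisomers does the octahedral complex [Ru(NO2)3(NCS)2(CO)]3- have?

The six octahedral sites form three mutually perpendicular trans pairs.
Systematic placement gives 3 geometric isomers: NO2 mer, NCS cis; NO2 mer, NCS trans; NO2 fac, NCS cis.
Each arrangement has an internal mirror plane or centre of symmetry, so none is chiral.

3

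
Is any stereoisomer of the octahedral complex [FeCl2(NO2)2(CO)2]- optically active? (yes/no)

yes

Working through the distinct placements yields 5 geometric isomers: Cl trans, NO2 trans, CO trans; Cl cis, NO2 cis, CO trans; Cl cis, NO2 trans, CO cis; Cl cis, NO2 cis, CO cis (chiral); Cl trans, NO2 cis, CO cis.
One of these lacks any improper symmetry element and so occurs as an enantiomeric pair, giving 5 + 1 = 6 stereoisomers in total.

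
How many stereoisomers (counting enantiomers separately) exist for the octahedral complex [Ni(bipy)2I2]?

In an octahedral complex each vertex has one trans partner and four cis neighbours.
Each bipy is bidentate and must span two cis positions.
The distinct arrangements are (2 in all): I trans; I cis (chiral).
One of these lacks any improper symmetry element and so occurs as an enantiomeric pair, giving 2 + 1 = 3 stereoisomers in total.

3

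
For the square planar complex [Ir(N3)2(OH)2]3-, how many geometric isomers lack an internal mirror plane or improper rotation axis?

0

Systematic placement gives 2 geometric isomers: N3 cis; N3 trans.
Each arrangement has an internal mirror plane or centre of symmetry, so none is chiral.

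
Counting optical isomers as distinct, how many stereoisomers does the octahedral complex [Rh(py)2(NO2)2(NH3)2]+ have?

Systematic placement gives 5 geometric isomers: py trans, NO2 trans, NH3 trans; py cis, NO2 cis, NH3 trans; py trans, NO2 cis, NH3 cis; py cis, NO2 cis, NH3 cis (chiral); py cis, NO2 trans, NH3 cis.
One of these lacks any improper symmetry element and so occurs as an enantiomeric pair, giving 5 + 1 = 6 stereoisomers in total.

6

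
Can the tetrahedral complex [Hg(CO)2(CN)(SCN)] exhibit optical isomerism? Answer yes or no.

In a tetrahedral complex all four positions are equivalent and every pair of ligands is adjacent — there is no cis/trans distinction.
Only one geometric arrangement is possible.

no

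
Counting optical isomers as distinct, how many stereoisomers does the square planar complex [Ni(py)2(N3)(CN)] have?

Working through the distinct placements yields 2 geometric isomers: py cis; py trans.
Each arrangement has an internal mirror plane or centre of symmetry, so none is chiral.

2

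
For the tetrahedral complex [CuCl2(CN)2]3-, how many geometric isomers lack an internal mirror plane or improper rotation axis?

0

Only one geometric arrangement is possible.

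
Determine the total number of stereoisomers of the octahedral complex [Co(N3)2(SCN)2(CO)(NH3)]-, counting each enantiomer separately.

8

An octahedron has six vertices in three trans pairs; every non-trans pair is cis.
There are 6 geometric isomers: N3 cis, SCN trans; N3 cis, SCN cis (3 arrangements, 2 chiral); N3 trans, SCN trans; N3 trans, SCN cis.
Of these, 2 lack any improper symmetry element and so occur as enantiomeric pairs, giving 6 + 2 = 8 stereoisomers in total.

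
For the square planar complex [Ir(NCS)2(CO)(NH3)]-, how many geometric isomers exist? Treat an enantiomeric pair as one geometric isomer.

2

A square has two trans pairs of vertices; adjacent vertices are cis.
Systematic placement gives 2 geometric isomers: NCS cis; NCS trans.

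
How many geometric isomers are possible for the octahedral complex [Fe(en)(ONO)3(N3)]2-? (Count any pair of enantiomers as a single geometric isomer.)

The six octahedral sites form three mutually perpendicular trans pairs.
Each en is bidentate and must span two cis positions.
The distinct arrangements are (2 in all): ONO fac; ONO mer.

2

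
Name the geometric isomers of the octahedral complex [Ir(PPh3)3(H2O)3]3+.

fac and mer

The distinct arrangements are (2 in all): PPh3 mer; PPh3 fac.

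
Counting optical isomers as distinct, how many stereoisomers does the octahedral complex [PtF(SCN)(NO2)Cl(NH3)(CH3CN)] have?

An octahedron has six vertices in three trans pairs; every non-trans pair is cis.
Systematic enumeration (placing each ligand type in turn and discarding arrangements equivalent by rotation or reflection) gives 15 geometric isomers.
Of these, 15 lack any improper symmetry element and so occur as enantiomeric pairs, giving 15 + 15 = 30 stereoisomers in total.

30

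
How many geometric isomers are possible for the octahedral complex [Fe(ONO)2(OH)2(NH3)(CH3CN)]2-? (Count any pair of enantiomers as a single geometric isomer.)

There are 6 geometric isomers: ONO trans, OH trans; ONO cis, OH cis (3 arrangements, 2 chiral); ONO trans, OH cis; ONO cis, OH trans.

6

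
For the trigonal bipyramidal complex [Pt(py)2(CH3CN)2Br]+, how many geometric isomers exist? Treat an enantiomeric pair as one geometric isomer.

In a trigonal bipyramid the two axial positions differ from the three equatorial ones.
Placing the ligands in turn and identifying arrangements related by rotation or reflection leaves 5 distinct geometric isomers.

5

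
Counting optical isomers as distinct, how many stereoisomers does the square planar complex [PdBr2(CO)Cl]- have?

2

In a square planar complex each vertex has one trans partner and two cis neighbours.
The distinct arrangements are (2 in all): Br cis; Br trans.
Each arrangement has an internal mirror plane or centre of symmetry, so none is chiral.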